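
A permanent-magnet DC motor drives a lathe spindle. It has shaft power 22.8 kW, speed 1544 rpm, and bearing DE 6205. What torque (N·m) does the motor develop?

ω = 2π × 1544/60 = 161.7 rad/s
τ = P/ω = 22800/161.7 = 141 N·m

141 N·m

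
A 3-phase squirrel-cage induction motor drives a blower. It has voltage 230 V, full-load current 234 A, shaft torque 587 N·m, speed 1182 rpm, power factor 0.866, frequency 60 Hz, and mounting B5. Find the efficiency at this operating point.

ω = 2π × 1182/60 = 123.8 rad/s; P_out = τω = 587 × 123.8 = 72671 W
P_in = √3·V_L·I_L·cosφ = 1.732 × 230 × 234 × 0.866 = 80725 W
η = P_out / P_in = 72671 / 80725 = 0.900 = 90.0%

90.0 %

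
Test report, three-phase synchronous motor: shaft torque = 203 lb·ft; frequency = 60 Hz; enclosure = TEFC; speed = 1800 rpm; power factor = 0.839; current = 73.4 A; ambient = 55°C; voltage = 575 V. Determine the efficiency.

84.6 %

τ = 203 lb·ft × 1.356 = 275.3 N·m
ω = 2π × 1800/60 = 188.5 rad/s; P_out = τω = 275.3 × 188.5 = 51894 W
P_in = √3·V_L·I_L·cosφ = 1.732 × 575 × 73.4 × 0.839 = 61330 W
η = P_out / P_in = 51894 / 61330 = 0.846 = 84.6%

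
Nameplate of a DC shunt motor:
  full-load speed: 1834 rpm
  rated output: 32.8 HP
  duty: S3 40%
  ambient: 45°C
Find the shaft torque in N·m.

P_out = 32.8 × 746 = 24469 W
ω = 2π × 1834/60 = 192.1 rad/s
τ = P_out/ω = 24469/192.1 = 127 N·m

127 N·m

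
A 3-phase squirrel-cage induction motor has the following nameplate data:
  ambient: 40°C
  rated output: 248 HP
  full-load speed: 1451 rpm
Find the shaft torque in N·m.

1220 N·m

P_out = 248 × 746 = 185008 W
ω = 2π × 1451/60 = 151.9 rad/s
τ = P_out/ω = 185008/151.9 = 1220 N·m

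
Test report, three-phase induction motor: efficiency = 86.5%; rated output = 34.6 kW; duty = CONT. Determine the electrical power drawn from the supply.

P_out = 34600 W
P_in = P_out/η = 34600/0.865 = 40000 W = 40 kW

40 kW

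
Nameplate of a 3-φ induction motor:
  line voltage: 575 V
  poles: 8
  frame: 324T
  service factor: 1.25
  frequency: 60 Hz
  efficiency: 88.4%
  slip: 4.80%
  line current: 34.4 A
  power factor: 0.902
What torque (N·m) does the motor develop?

304 N·m

P_in = √3·V·I·cosφ = 1.732 × 575 × 34.4 × 0.902 = 30902 W
P_out = η·P_in = 0.884 × 30902 = 27317 W
n_s = 120×60/8 = 900 rpm; n = 900×(1−0.048) = 857 rpm
ω = 2π×857/60 = 89.74 rad/s
τ = P_out/ω = 27317/89.74 = 304 N·m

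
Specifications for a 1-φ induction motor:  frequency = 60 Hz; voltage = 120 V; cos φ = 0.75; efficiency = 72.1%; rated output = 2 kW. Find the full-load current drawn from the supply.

P_out = 2 kW = 2000 W
P_in = P_out / η = 2000 / 0.721 = 2774 W
I = P_in / (V·cosφ) = 2774 / (120 × 0.75) = 30.8 A

30.8 A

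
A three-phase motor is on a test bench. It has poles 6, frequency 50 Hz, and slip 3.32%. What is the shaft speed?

967 rpm

n_s = 120f/p = 120×50/6 = 1000 rpm
n = n_s(1 − s) = 1000 × (1 − 0.0332) = 967 rpm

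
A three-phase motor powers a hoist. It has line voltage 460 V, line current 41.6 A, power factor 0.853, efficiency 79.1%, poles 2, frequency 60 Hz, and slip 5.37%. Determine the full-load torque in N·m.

62.7 N·m

P_in = √3·V·I·cosφ = 1.732 × 460 × 41.6 × 0.853 = 28271 W
P_out = η·P_in = 0.791 × 28271 = 22362 W
n_s = 120×60/2 = 3600 rpm; n = 3600×(1−0.0537) = 3407 rpm
ω = 2π×3407/60 = 356.8 rad/s
τ = P_out/ω = 22362/356.8 = 62.7 N·m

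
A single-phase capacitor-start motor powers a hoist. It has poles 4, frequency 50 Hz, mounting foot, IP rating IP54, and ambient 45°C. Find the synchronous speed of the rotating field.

n_s = 120f/p = 120×50/4 = 1500 rpm

1500 rpm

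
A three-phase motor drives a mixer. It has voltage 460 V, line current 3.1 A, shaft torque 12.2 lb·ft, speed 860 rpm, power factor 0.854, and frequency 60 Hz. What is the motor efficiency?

τ = 12.2 lb·ft × 1.356 = 16.54 N·m
ω = 2π × 860/60 = 90.06 rad/s; P_out = τω = 16.54 × 90.06 = 1490 W
P_in = √3·V_L·I_L·cosφ = 1.732 × 460 × 3.1 × 0.854 = 2109 W
η = P_out / P_in = 1490 / 2109 = 0.706 = 70.6%

70.6 %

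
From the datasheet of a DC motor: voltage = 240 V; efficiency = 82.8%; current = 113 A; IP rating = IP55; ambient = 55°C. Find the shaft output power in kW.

22.5 kW

P_in = V·I = 240 × 113 = 27120 W
P_out = η·P_in = 0.828 × 27120 = 22455 W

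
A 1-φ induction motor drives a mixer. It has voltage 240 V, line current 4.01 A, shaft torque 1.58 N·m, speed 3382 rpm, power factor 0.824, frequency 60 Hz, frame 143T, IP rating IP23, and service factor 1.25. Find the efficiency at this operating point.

70.6 %

ω = 2π × 3382/60 = 354.2 rad/s; P_out = τω = 1.58 × 354.2 = 560 W
P_in = V·I·cosφ = 240 × 4.01 × 0.824 = 793 W
η = P_out / P_in = 560 / 793 = 0.706 = 70.6%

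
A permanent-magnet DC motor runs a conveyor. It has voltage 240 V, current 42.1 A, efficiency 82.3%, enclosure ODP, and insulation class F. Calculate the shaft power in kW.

8.32 kW

P_in = V·I = 240 × 42.1 = 10104 W
P_out = η·P_in = 0.823 × 10104 = 8316 W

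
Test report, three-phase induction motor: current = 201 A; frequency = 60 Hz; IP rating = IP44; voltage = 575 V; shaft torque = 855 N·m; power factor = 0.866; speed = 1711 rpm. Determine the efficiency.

88.4 %

ω = 2π × 1711/60 = 179.2 rad/s; P_out = τω = 855 × 179.2 = 153216 W
P_in = √3·V_L·I_L·cosφ = 1.732 × 575 × 201 × 0.866 = 173352 W
η = P_out / P_in = 153216 / 173352 = 0.884 = 88.4%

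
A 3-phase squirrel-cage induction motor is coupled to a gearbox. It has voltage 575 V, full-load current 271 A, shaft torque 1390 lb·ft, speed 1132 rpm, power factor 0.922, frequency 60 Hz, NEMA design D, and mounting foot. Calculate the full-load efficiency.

τ = 1390 lb·ft × 1.356 = 1885 N·m
ω = 2π × 1132/60 = 118.5 rad/s; P_out = τω = 1885 × 118.5 = 223373 W
P_in = √3·V_L·I_L·cosφ = 1.732 × 575 × 271 × 0.922 = 248838 W
η = P_out / P_in = 223373 / 248838 = 0.898 = 89.8%

89.8 %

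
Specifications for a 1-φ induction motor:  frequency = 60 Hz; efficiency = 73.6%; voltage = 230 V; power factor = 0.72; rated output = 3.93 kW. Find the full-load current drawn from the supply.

P_out = 3.93 kW = 3930 W
P_in = P_out / η = 3930 / 0.736 = 5340 W
I = P_in / (V·cosφ) = 5340 / (230 × 0.72) = 32.2 A

32.2 A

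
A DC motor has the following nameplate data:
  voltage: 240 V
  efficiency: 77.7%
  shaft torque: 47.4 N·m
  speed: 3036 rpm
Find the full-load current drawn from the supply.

ω = 2π×3036/60 = 317.9 rad/s; P_out = τω = 47.4 × 317.9 = 15068 W
P_in = P_out / η = 15068 / 0.777 = 19393 W
I = P_in / V = 19393 / 240 = 80.8 A

80.8 A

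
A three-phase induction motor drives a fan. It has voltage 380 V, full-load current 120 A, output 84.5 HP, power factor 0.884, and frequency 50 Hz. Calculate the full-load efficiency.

90.3 %

P_out = 84.5 × 746 = 63037 W
P_in = √3·V_L·I_L·cosφ = 1.732 × 380 × 120 × 0.884 = 69818 W
η = P_out / P_in = 63037 / 69818 = 0.903 = 90.3%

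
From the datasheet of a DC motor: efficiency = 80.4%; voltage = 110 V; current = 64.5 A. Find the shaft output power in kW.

P_in = V·I = 110 × 64.5 = 7095 W
P_out = η·P_in = 0.804 × 7095 = 5704 W

5.7 kW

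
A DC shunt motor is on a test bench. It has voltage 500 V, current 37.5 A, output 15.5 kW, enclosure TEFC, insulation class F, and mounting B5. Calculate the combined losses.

P_in = V·I = 500×37.5 = 18750 W
P_out = 15500 W
Losses = P_in − P_out = 18750 − 15500 = 3250 W

3.25 kW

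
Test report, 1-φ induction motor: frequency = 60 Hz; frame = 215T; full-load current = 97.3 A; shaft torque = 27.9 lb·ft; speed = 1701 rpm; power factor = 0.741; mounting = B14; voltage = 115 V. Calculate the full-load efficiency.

τ = 27.9 lb·ft × 1.356 = 37.83 N·m
ω = 2π × 1701/60 = 178.1 rad/s; P_out = τω = 37.83 × 178.1 = 6738 W
P_in = V·I·cosφ = 115 × 97.3 × 0.741 = 8291 W
η = P_out / P_in = 6738 / 8291 = 0.813 = 81.3%

81.3 %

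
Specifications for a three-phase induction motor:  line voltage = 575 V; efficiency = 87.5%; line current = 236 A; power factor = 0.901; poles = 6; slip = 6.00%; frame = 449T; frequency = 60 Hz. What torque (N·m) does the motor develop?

1570 N·m

P_in = √3·V·I·cosφ = 1.732 × 575 × 236 × 0.901 = 211764 W
P_out = η·P_in = 0.875 × 211764 = 185294 W
n_s = 120×60/6 = 1200 rpm; n = 1200×(1−0.06) = 1128 rpm
ω = 2π×1128/60 = 118.1 rad/s
τ = P_out/ω = 185294/118.1 = 1570 N·m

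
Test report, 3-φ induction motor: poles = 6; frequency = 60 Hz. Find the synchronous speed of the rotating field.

n_s = 120f/p = 120×60/6 = 1200 rpm

1200 rpm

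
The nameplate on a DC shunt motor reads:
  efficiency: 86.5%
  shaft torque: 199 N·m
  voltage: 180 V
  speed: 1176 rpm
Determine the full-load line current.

157 A

ω = 2π×1176/60 = 123.2 rad/s; P_out = τω = 199 × 123.2 = 24517 W
P_in = P_out / η = 24517 / 0.865 = 28343 W
I = P_in / V = 28343 / 180 = 157 A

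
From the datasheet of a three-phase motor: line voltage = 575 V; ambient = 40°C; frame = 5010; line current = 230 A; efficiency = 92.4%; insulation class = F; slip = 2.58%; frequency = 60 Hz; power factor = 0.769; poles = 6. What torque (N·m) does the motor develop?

P_in = √3·V·I·cosφ = 1.732 × 575 × 230 × 0.769 = 176145 W
P_out = η·P_in = 0.924 × 176145 = 162758 W
n_s = 120×60/6 = 1200 rpm; n = 1200×(1−0.0258) = 1169 rpm
ω = 2π×1169/60 = 122.4 rad/s
τ = P_out/ω = 162758/122.4 = 1330 N·m

1330 N·m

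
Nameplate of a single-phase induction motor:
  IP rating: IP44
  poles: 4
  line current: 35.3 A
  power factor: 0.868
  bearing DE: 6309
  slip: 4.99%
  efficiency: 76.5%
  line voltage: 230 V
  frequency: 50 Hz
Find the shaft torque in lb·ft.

P_in = V·I·cosφ = 230 × 35.3 × 0.868 = 7047 W
P_out = η·P_in = 0.765 × 7047 = 5391 W
n_s = 120×50/4 = 1500 rpm; n = 1500×(1−0.0499) = 1425 rpm
ω = 2π×1425/60 = 149.2 rad/s
τ = P_out/ω = 5391/149.2 = 36.13 N·m
In lb·ft: 36.13/1.356 = 26.6 lb·ft

26.6 lb·ft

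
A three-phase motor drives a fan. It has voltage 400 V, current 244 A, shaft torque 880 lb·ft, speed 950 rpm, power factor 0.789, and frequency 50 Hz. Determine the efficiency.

89.0 %

τ = 880 lb·ft × 1.356 = 1193 N·m
ω = 2π × 950/60 = 99.48 rad/s; P_out = τω = 1193 × 99.48 = 118680 W
P_in = √3·V_L·I_L·cosφ = 1.732 × 400 × 244 × 0.789 = 133375 W
η = P_out / P_in = 118680 / 133375 = 0.890 = 89.0%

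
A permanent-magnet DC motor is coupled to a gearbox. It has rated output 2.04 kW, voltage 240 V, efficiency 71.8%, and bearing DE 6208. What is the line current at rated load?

11.8 A

P_out = 2.04 kW = 2040 W
P_in = P_out / η = 2040 / 0.718 = 2841 W
I = P_in / V = 2841 / 240 = 11.8 A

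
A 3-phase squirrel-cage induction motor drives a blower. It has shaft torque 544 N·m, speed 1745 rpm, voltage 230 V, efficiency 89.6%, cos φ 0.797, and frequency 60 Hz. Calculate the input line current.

349 A

ω = 2π×1745/60 = 182.7 rad/s; P_out = τω = 544 × 182.7 = 99389 W
P_in = P_out / η = 99389 / 0.896 = 110925 W
I_L = P_in / (√3·V_L·cosφ) = 110925 / (1.732 × 230 × 0.797) = 349 A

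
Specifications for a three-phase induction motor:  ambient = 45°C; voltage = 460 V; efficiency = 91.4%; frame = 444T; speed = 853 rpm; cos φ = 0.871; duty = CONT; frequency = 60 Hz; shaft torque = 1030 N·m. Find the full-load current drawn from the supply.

ω = 2π×853/60 = 89.33 rad/s; P_out = τω = 1030 × 89.33 = 92010 W
P_in = P_out / η = 92010 / 0.914 = 100667 W
I_L = P_in / (√3·V_L·cosφ) = 100667 / (1.732 × 460 × 0.871) = 145 A

145 A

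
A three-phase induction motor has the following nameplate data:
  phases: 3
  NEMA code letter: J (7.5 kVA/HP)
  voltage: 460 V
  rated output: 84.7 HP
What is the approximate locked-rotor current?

S_LR = 7.5 × 84.7 = 635.25 kVA
I_LR = S_LR/(√3·V_L) = 635250/(1.732×460) = 797 A

797 A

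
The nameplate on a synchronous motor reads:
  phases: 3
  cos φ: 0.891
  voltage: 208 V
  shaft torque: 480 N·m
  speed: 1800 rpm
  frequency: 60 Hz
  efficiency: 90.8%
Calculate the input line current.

310 A

ω = 2π×1800/60 = 188.5 rad/s; P_out = τω = 480 × 188.5 = 90480 W
P_in = P_out / η = 90480 / 0.908 = 99648 W
I_L = P_in / (√3·V_L·cosφ) = 99648 / (1.732 × 208 × 0.891) = 310 A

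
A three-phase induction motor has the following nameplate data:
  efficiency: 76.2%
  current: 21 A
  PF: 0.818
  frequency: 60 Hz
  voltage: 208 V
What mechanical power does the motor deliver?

4.72 kW

P_in = √3·V·I·cosφ = 1.732 × 208 × 21 × 0.818 = 6188 W
P_out = η·P_in = 0.762 × 6188 = 4715 W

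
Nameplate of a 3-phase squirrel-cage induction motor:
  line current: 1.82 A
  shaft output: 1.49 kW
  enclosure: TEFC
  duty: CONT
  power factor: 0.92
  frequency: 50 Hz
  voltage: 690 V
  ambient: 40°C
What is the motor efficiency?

74.5 %

P_out = 1.49 kW = 1490 W
P_in = √3·V_L·I_L·cosφ = 1.732 × 690 × 1.82 × 0.92 = 2001 W
η = P_out / P_in = 1490 / 2001 = 0.745 = 74.5%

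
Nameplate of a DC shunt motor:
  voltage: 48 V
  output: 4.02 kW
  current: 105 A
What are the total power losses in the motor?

1.02 kW

P_in = V·I = 48×105 = 5040 W
P_out = 4020 W
Losses = P_in − P_out = 5040 − 4020 = 1020 W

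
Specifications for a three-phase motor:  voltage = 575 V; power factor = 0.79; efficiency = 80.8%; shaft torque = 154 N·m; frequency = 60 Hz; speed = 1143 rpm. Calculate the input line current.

ω = 2π×1143/60 = 119.7 rad/s; P_out = τω = 154 × 119.7 = 18434 W
P_in = P_out / η = 18434 / 0.808 = 22814 W
I_L = P_in / (√3·V_L·cosφ) = 22814 / (1.732 × 575 × 0.79) = 29 A

29 A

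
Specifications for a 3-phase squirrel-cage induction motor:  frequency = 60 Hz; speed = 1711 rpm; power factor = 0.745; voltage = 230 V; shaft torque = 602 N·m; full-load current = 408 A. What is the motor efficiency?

ω = 2π × 1711/60 = 179.2 rad/s; P_out = τω = 602 × 179.2 = 107878 W
P_in = √3·V_L·I_L·cosφ = 1.732 × 230 × 408 × 0.745 = 121086 W
η = P_out / P_in = 107878 / 121086 = 0.891 = 89.1%

89.1 %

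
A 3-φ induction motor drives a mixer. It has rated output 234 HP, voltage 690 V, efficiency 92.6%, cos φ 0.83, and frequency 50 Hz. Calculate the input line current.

P_out = 234 × 746 = 174564 W
P_in = P_out / η = 174564 / 0.926 = 188514 W
I_L = P_in / (√3·V_L·cosφ) = 188514 / (1.732 × 690 × 0.83) = 190 A

190 A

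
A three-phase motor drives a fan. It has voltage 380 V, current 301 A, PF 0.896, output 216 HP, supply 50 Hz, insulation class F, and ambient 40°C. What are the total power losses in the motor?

16.4 kW

P_in = √3·V·I·cosφ = 1.732×380×301×0.896 = 177503 W
P_out = 216×746 = 161136 W
Losses = P_in − P_out = 177503 − 161136 = 16367 W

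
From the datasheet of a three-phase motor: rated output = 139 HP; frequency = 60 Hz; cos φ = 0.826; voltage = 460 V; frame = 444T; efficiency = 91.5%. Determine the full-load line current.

P_out = 139 × 746 = 103694 W
P_in = P_out / η = 103694 / 0.915 = 113327 W
I_L = P_in / (√3·V_L·cosφ) = 113327 / (1.732 × 460 × 0.826) = 172 A

172 A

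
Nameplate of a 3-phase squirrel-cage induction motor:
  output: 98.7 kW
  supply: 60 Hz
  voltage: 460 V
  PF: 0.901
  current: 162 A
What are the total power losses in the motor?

17.6 kW

P_in = √3·V·I·cosφ = 1.732×460×162×0.901 = 116291 W
P_out = 98700 W
Losses = P_in − P_out = 116291 − 98700 = 17591 W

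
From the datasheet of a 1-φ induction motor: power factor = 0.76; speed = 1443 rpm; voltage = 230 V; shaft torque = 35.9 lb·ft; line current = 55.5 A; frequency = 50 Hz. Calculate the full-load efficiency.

75.8 %

τ = 35.9 lb·ft × 1.356 = 48.68 N·m
ω = 2π × 1443/60 = 151.1 rad/s; P_out = τω = 48.68 × 151.1 = 7356 W
P_in = V·I·cosφ = 230 × 55.5 × 0.76 = 9701 W
η = P_out / P_in = 7356 / 9701 = 0.758 = 75.8%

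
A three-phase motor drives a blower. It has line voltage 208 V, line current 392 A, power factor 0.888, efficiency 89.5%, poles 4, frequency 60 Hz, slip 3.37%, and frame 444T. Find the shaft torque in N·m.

616 N·m

P_in = √3·V·I·cosφ = 1.732 × 208 × 392 × 0.888 = 125404 W
P_out = η·P_in = 0.895 × 125404 = 112237 W
n_s = 120×60/4 = 1800 rpm; n = 1800×(1−0.0337) = 1739 rpm
ω = 2π×1739/60 = 182.1 rad/s
τ = P_out/ω = 112237/182.1 = 616 N·m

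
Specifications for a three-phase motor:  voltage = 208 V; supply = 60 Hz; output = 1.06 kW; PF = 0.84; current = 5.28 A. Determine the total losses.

P_in = √3·V·I·cosφ = 1.732×208×5.28×0.84 = 1598 W
P_out = 1060 W
Losses = P_in − P_out = 1598 − 1060 = 538 W

538 W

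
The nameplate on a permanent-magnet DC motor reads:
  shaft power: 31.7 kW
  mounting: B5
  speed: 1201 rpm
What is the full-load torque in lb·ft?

ω = 2π × 1201/60 = 125.8 rad/s
τ = P/ω = 31700/125.8 = 252 N·m
In lb·ft: 252/1.356 = 186 lb·ft

186 lb·ft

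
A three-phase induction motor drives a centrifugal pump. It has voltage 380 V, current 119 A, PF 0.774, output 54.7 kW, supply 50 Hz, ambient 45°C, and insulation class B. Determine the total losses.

P_in = √3·V·I·cosφ = 1.732×380×119×0.774 = 60620 W
P_out = 54700 W
Losses = P_in − P_out = 60620 − 54700 = 5920 W

5.92 kW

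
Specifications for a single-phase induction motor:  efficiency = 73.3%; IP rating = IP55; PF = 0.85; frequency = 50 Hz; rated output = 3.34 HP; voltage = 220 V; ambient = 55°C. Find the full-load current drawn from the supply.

18.2 A

P_out = 3.34 × 746 = 2492 W
P_in = P_out / η = 2492 / 0.733 = 3400 W
I = P_in / (V·cosφ) = 3400 / (220 × 0.85) = 18.2 A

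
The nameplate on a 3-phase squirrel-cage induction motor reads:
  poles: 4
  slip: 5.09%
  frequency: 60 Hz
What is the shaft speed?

1708 rpm

n_s = 120f/p = 120×60/4 = 1800 rpm
n = n_s(1 − s) = 1800 × (1 − 0.0509) = 1708 rpm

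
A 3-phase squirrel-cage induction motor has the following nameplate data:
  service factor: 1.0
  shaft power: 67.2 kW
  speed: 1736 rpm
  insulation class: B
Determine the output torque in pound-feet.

ω = 2π × 1736/60 = 181.8 rad/s
τ = P/ω = 67200/181.8 = 369.6 N·m
In lb·ft: 369.6/1.356 = 273 lb·ft

273 lb·ft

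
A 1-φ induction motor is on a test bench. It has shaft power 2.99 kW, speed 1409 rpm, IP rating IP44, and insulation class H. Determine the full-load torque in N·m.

20.3 N·m

ω = 2π × 1409/60 = 147.6 rad/s
τ = P/ω = 2990/147.6 = 20.3 N·m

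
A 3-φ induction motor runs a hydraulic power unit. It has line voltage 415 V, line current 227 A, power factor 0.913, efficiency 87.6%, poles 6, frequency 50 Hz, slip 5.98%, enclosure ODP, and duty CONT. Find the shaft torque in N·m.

1330 N·m

P_in = √3·V·I·cosφ = 1.732 × 415 × 227 × 0.913 = 148968 W
P_out = η·P_in = 0.876 × 148968 = 130496 W
n_s = 120×50/6 = 1000 rpm; n = 1000×(1−0.0598) = 940 rpm
ω = 2π×940/60 = 98.44 rad/s
τ = P_out/ω = 130496/98.44 = 1330 N·m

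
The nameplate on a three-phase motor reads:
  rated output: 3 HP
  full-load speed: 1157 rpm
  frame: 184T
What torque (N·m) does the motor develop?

18.5 N·m

P_out = 3 × 746 = 2238 W
ω = 2π × 1157/60 = 121.2 rad/s
τ = P_out/ω = 2238/121.2 = 18.5 N·m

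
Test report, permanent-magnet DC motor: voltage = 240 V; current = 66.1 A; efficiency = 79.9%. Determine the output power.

12.7 kW

P_in = V·I = 240 × 66.1 = 15864 W
P_out = η·P_in = 0.799 × 15864 = 12675 W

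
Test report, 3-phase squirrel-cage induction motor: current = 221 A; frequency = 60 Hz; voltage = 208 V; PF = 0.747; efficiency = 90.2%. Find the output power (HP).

P_in = √3·V·I·cosφ = 1.732 × 208 × 221 × 0.747 = 59474 W
P_out = η·P_in = 0.902 × 59474 = 53646 W
= 53646/746 = 71.9 HP

71.9 HP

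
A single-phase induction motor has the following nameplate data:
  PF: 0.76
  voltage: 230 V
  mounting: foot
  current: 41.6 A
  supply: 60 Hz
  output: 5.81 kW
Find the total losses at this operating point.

P_in = V·I·cosφ = 230×41.6×0.76 = 7272 W
P_out = 5810 W
Losses = P_in − P_out = 7272 − 5810 = 1462 W

1.46 kW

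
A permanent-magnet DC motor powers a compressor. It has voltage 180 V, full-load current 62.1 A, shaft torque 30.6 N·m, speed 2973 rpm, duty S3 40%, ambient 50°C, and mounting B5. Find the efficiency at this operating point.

85.2 %

ω = 2π × 2973/60 = 311.3 rad/s; P_out = τω = 30.6 × 311.3 = 9526 W
P_in = V·I = 180 × 62.1 = 11178 W
η = P_out / P_in = 9526 / 11178 = 0.852 = 85.2%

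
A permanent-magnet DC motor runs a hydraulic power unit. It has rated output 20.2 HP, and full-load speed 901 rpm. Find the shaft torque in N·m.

P_out = 20.2 × 746 = 15069 W
ω = 2π × 901/60 = 94.35 rad/s
τ = P_out/ω = 15069/94.35 = 160 N·m

160 N·m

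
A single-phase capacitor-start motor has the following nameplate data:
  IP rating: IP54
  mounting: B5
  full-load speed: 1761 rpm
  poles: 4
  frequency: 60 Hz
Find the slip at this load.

2.17 %

n_s = 120f/p = 120×60/4 = 1800 rpm
s = (n_s − n)/n_s = (1800 − 1761)/1800 = 0.0217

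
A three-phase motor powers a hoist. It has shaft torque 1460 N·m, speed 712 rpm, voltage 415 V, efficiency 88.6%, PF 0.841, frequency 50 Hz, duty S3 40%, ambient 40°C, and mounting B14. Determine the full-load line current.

ω = 2π×712/60 = 74.56 rad/s; P_out = τω = 1460 × 74.56 = 108858 W
P_in = P_out / η = 108858 / 0.886 = 122865 W
I_L = P_in / (√3·V_L·cosφ) = 122865 / (1.732 × 415 × 0.841) = 203 A

203 A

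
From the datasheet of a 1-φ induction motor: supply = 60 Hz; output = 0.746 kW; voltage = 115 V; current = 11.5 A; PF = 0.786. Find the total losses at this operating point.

293 W

P_in = V·I·cosφ = 115×11.5×0.786 = 1039 W
P_out = 746 W
Losses = P_in − P_out = 1039 − 746 = 293 W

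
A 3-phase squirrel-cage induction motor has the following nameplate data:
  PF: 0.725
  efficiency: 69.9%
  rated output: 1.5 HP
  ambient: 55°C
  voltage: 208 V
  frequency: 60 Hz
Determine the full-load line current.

P_out = 1.5 × 746 = 1119 W
P_in = P_out / η = 1119 / 0.699 = 1601 W
I_L = P_in / (√3·V_L·cosφ) = 1601 / (1.732 × 208 × 0.725) = 6.13 A

6.13 A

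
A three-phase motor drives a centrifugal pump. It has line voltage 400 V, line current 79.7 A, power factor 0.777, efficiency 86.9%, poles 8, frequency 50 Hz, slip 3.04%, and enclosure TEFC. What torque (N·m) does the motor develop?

P_in = √3·V·I·cosφ = 1.732 × 400 × 79.7 × 0.777 = 42903 W
P_out = η·P_in = 0.869 × 42903 = 37283 W
n_s = 120×50/8 = 750 rpm; n = 750×(1−0.0304) = 727 rpm
ω = 2π×727/60 = 76.13 rad/s
τ = P_out/ω = 37283/76.13 = 490 N·m

490 N·m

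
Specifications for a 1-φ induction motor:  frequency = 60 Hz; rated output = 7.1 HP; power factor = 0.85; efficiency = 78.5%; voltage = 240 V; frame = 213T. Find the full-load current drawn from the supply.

33.1 A

P_out = 7.1 × 746 = 5297 W
P_in = P_out / η = 5297 / 0.785 = 6748 W
I = P_in / (V·cosφ) = 6748 / (240 × 0.85) = 33.1 A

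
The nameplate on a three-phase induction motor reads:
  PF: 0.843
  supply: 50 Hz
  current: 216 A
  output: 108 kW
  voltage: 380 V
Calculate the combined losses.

P_in = √3·V·I·cosφ = 1.732×380×216×0.843 = 119843 W
P_out = 108000 W
Losses = P_in − P_out = 119843 − 108000 = 11843 W

11800 W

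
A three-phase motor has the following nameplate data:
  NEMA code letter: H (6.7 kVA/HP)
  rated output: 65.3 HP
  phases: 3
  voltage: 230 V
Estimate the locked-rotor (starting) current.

1100 A

S_LR = 6.7 × 65.3 = 437.51 kVA
I_LR = S_LR/(√3·V_L) = 437510/(1.732×230) = 1100 A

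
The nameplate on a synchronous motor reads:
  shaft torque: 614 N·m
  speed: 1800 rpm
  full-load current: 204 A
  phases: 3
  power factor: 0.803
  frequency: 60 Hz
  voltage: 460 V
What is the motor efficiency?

88.7 %

ω = 2π × 1800/60 = 188.5 rad/s; P_out = τω = 614 × 188.5 = 115739 W
P_in = √3·V_L·I_L·cosφ = 1.732 × 460 × 204 × 0.803 = 130512 W
η = P_out / P_in = 115739 / 130512 = 0.887 = 88.7%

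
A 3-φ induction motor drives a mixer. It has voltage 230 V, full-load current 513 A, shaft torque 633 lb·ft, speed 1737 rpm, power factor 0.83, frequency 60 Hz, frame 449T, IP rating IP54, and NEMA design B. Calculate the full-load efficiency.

τ = 633 lb·ft × 1.356 = 858.3 N·m
ω = 2π × 1737/60 = 181.9 rad/s; P_out = τω = 858.3 × 181.9 = 156125 W
P_in = √3·V_L·I_L·cosφ = 1.732 × 230 × 513 × 0.83 = 169618 W
η = P_out / P_in = 156125 / 169618 = 0.920 = 92.0%

92.0 %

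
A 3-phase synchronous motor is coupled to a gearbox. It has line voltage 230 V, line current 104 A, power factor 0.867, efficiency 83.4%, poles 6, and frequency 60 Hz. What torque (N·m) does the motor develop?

P_in = √3·V·I·cosφ = 1.732 × 230 × 104 × 0.867 = 35919 W
P_out = η·P_in = 0.834 × 35919 = 29956 W
n = n_s = 120×60/6 = 1200 rpm (synchronous)
ω = 2π×1200/60 = 125.7 rad/s
τ = P_out/ω = 29956/125.7 = 238 N·m

238 N·m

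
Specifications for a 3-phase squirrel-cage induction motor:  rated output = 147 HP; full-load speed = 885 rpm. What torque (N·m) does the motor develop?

P_out = 147 × 746 = 109662 W
ω = 2π × 885/60 = 92.68 rad/s
τ = P_out/ω = 109662/92.68 = 1180 N·m

1180 N·m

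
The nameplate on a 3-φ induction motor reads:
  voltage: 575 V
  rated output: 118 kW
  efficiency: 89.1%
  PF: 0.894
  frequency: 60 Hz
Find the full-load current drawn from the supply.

149 A

P_out = 118 kW = 118000 W
P_in = P_out / η = 118000 / 0.891 = 132435 W
I_L = P_in / (√3·V_L·cosφ) = 132435 / (1.732 × 575 × 0.894) = 149 A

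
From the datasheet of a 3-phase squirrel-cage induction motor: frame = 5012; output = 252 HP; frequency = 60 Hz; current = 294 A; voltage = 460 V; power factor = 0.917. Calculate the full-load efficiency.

P_out = 252 × 746 = 187992 W
P_in = √3·V_L·I_L·cosφ = 1.732 × 460 × 294 × 0.917 = 214794 W
η = P_out / P_in = 187992 / 214794 = 0.875 = 87.5%

87.5 %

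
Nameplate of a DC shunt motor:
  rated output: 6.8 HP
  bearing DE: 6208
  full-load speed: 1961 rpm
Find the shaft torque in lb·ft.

18.2 lb·ft

P_out = 6.8 × 746 = 5073 W
ω = 2π × 1961/60 = 205.4 rad/s
τ = P_out/ω = 5073/205.4 = 24.7 N·m
In lb·ft: 24.7/1.356 = 18.2 lb·ft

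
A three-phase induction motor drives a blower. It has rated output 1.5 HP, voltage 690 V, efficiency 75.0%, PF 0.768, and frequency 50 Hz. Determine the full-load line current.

1.63 A

P_out = 1.5 × 746 = 1119 W
P_in = P_out / η = 1119 / 0.750 = 1492 W
I_L = P_in / (√3·V_L·cosφ) = 1492 / (1.732 × 690 × 0.768) = 1.63 A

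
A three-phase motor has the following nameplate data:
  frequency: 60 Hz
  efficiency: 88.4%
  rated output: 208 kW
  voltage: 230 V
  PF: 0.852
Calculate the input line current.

693 A

P_out = 208 kW = 208000 W
P_in = P_out / η = 208000 / 0.884 = 235294 W
I_L = P_in / (√3·V_L·cosφ) = 235294 / (1.732 × 230 × 0.852) = 693 A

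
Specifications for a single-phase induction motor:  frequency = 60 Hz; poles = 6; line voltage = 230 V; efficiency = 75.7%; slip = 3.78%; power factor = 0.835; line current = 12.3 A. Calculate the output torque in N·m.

P_in = V·I·cosφ = 230 × 12.3 × 0.835 = 2362 W
P_out = η·P_in = 0.757 × 2362 = 1788 W
n_s = 120×60/6 = 1200 rpm; n = 1200×(1−0.0378) = 1155 rpm
ω = 2π×1155/60 = 121 rad/s
τ = P_out/ω = 1788/121 = 14.8 N·m

14.8 N·m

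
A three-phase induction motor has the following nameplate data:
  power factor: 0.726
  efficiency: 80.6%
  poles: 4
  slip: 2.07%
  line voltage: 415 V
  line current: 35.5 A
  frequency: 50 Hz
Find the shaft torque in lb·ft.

71.6 lb·ft

P_in = √3·V·I·cosφ = 1.732 × 415 × 35.5 × 0.726 = 18525 W
P_out = η·P_in = 0.806 × 18525 = 14931 W
n_s = 120×50/4 = 1500 rpm; n = 1500×(1−0.0207) = 1469 rpm
ω = 2π×1469/60 = 153.8 rad/s
τ = P_out/ω = 14931/153.8 = 97.08 N·m
In lb·ft: 97.08/1.356 = 71.6 lb·ft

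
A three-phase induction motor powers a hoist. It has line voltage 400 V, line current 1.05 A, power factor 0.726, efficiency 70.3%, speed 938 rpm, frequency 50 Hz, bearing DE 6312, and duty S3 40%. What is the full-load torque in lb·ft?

2.79 lb·ft

P_in = √3·V·I·cosφ = 1.732 × 400 × 1.05 × 0.726 = 528 W
P_out = η·P_in = 0.703 × 528 = 371 W
n = 938 rpm
ω = 2π×938/60 = 98.23 rad/s
τ = P_out/ω = 371/98.23 = 3.777 N·m
In lb·ft: 3.777/1.356 = 2.79 lb·ft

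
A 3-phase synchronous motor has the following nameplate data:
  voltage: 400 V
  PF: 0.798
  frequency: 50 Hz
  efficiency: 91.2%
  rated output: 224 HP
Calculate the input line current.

331 A

P_out = 224 × 746 = 167104 W
P_in = P_out / η = 167104 / 0.912 = 183228 W
I_L = P_in / (√3·V_L·cosφ) = 183228 / (1.732 × 400 × 0.798) = 331 A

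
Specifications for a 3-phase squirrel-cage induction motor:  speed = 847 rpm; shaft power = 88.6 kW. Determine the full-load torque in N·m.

999 N·m

ω = 2π × 847/60 = 88.7 rad/s
τ = P/ω = 88600/88.7 = 999 N·m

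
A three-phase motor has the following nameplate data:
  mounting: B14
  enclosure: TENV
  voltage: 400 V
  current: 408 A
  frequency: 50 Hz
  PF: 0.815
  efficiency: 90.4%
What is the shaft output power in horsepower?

279 HP

P_in = √3·V·I·cosφ = 1.732 × 400 × 408 × 0.815 = 230370 W
P_out = η·P_in = 0.904 × 230370 = 208254 W
= 208254/746 = 279 HP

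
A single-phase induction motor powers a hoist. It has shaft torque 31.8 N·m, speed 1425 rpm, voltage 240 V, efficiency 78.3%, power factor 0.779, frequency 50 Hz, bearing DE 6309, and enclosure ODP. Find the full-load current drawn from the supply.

32.4 A

ω = 2π×1425/60 = 149.2 rad/s; P_out = τω = 31.8 × 149.2 = 4745 W
P_in = P_out / η = 4745 / 0.783 = 6060 W
I = P_in / (V·cosφ) = 6060 / (240 × 0.779) = 32.4 A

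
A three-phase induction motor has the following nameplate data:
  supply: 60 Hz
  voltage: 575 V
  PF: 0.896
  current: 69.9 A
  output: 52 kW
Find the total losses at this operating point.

10400 W

P_in = √3·V·I·cosφ = 1.732×575×69.9×0.896 = 62374 W
P_out = 52000 W
Losses = P_in − P_out = 62374 − 52000 = 10374 W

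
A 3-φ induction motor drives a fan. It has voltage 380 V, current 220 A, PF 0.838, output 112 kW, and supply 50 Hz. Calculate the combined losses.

9340 W

P_in = √3·V·I·cosφ = 1.732×380×220×0.838 = 121338 W
P_out = 112000 W
Losses = P_in − P_out = 121338 − 112000 = 9338 W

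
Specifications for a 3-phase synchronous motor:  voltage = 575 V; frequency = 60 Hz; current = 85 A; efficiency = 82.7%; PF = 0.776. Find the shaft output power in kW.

P_in = √3·V·I·cosφ = 1.732 × 575 × 85 × 0.776 = 65690 W
P_out = η·P_in = 0.827 × 65690 = 54326 W

54.3 kW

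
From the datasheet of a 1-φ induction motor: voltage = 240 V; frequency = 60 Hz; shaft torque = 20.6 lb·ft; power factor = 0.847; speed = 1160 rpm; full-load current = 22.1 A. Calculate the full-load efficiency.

75.5 %

τ = 20.6 lb·ft × 1.356 = 27.93 N·m
ω = 2π × 1160/60 = 121.5 rad/s; P_out = τω = 27.93 × 121.5 = 3393 W
P_in = V·I·cosφ = 240 × 22.1 × 0.847 = 4492 W
η = P_out / P_in = 3393 / 4492 = 0.755 = 75.5%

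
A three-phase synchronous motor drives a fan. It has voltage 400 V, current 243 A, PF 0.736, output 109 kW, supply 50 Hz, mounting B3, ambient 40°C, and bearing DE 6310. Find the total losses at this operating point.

P_in = √3·V·I·cosφ = 1.732×400×243×0.736 = 123906 W
P_out = 109000 W
Losses = P_in − P_out = 123906 − 109000 = 14906 W

14900 W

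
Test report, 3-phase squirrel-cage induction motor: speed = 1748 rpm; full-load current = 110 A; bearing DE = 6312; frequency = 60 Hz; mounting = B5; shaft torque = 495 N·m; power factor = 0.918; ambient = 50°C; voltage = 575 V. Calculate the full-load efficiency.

ω = 2π × 1748/60 = 183.1 rad/s; P_out = τω = 495 × 183.1 = 90635 W
P_in = √3·V_L·I_L·cosφ = 1.732 × 575 × 110 × 0.918 = 100566 W
η = P_out / P_in = 90635 / 100566 = 0.901 = 90.1%

90.1 %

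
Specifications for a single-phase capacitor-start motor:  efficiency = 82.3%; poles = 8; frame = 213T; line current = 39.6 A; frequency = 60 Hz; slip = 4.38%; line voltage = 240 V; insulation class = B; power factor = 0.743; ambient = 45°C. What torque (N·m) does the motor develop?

64.5 N·m

P_in = V·I·cosφ = 240 × 39.6 × 0.743 = 7061 W
P_out = η·P_in = 0.823 × 7061 = 5811 W
n_s = 120×60/8 = 900 rpm; n = 900×(1−0.0438) = 861 rpm
ω = 2π×861/60 = 90.16 rad/s
τ = P_out/ω = 5811/90.16 = 64.5 N·m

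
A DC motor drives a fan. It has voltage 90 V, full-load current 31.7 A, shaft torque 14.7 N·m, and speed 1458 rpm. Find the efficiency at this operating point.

78.7 %

ω = 2π × 1458/60 = 152.7 rad/s; P_out = τω = 14.7 × 152.7 = 2245 W
P_in = V·I = 90 × 31.7 = 2853 W
η = P_out / P_in = 2245 / 2853 = 0.787 = 78.7%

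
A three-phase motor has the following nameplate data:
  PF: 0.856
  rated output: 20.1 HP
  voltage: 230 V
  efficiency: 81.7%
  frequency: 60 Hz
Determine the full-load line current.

P_out = 20.1 × 746 = 14995 W
P_in = P_out / η = 14995 / 0.817 = 18354 W
I_L = P_in / (√3·V_L·cosφ) = 18354 / (1.732 × 230 × 0.856) = 53.8 A

53.8 A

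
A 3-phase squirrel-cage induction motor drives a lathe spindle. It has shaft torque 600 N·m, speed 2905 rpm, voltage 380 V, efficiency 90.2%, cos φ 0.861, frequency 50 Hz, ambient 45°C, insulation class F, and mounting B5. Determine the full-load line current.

ω = 2π×2905/60 = 304.2 rad/s; P_out = τω = 600 × 304.2 = 182520 W
P_in = P_out / η = 182520 / 0.902 = 202350 W
I_L = P_in / (√3·V_L·cosφ) = 202350 / (1.732 × 380 × 0.861) = 357 A

357 A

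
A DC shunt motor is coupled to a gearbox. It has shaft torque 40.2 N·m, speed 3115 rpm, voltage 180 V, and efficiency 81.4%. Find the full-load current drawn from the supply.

89.5 A

ω = 2π×3115/60 = 326.2 rad/s; P_out = τω = 40.2 × 326.2 = 13113 W
P_in = P_out / η = 13113 / 0.814 = 16109 W
I = P_in / V = 16109 / 180 = 89.5 A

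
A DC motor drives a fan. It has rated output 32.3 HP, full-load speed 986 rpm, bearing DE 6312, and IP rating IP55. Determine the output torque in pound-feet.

172 lb·ft

P_out = 32.3 × 746 = 24096 W
ω = 2π × 986/60 = 103.3 rad/s
τ = P_out/ω = 24096/103.3 = 233.3 N·m
In lb·ft: 233.3/1.356 = 172 lb·ft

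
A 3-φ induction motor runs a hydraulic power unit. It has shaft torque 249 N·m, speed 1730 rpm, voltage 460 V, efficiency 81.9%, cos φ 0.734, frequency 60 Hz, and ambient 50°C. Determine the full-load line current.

ω = 2π×1730/60 = 181.2 rad/s; P_out = τω = 249 × 181.2 = 45119 W
P_in = P_out / η = 45119 / 0.819 = 55090 W
I_L = P_in / (√3·V_L·cosφ) = 55090 / (1.732 × 460 × 0.734) = 94.2 A

94.2 A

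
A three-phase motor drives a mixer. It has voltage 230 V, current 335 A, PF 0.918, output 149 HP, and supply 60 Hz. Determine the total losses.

11.4 kW

P_in = √3·V·I·cosφ = 1.732×230×335×0.918 = 122508 W
P_out = 149×746 = 111154 W
Losses = P_in − P_out = 122508 − 111154 = 11354 W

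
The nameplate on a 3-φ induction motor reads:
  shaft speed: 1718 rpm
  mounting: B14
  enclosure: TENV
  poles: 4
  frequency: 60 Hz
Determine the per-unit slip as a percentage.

n_s = 120f/p = 120×60/4 = 1800 rpm
s = (n_s − n)/n_s = (1800 − 1718)/1800 = 0.0456

4.6 %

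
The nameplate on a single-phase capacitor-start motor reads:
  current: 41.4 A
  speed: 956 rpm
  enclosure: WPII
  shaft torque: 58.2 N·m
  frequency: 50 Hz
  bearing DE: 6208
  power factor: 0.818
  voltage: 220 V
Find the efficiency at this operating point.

78.2 %

ω = 2π × 956/60 = 100.1 rad/s; P_out = τω = 58.2 × 100.1 = 5826 W
P_in = V·I·cosφ = 220 × 41.4 × 0.818 = 7450 W
η = P_out / P_in = 5826 / 7450 = 0.782 = 78.2%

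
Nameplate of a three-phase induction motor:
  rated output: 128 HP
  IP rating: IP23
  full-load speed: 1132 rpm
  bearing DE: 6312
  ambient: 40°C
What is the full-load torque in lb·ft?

P_out = 128 × 746 = 95488 W
ω = 2π × 1132/60 = 118.5 rad/s
τ = P_out/ω = 95488/118.5 = 805.8 N·m
In lb·ft: 805.8/1.356 = 594 lb·ft

594 lb·ft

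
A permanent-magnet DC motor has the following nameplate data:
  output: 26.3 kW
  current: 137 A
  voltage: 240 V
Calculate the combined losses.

P_in = V·I = 240×137 = 32880 W
P_out = 26300 W
Losses = P_in − P_out = 32880 − 26300 = 6580 W

6.58 kW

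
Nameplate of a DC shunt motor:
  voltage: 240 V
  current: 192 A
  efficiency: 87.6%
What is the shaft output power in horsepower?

P_in = V·I = 240 × 192 = 46080 W
P_out = η·P_in = 0.876 × 46080 = 40366 W
= 40366/746 = 54.1 HP

54.1 HP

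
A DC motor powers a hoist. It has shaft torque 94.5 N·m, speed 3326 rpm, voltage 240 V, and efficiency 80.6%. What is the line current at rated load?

170 A

ω = 2π×3326/60 = 348.3 rad/s; P_out = τω = 94.5 × 348.3 = 32914 W
P_in = P_out / η = 32914 / 0.806 = 40836 W
I = P_in / V = 40836 / 240 = 170 A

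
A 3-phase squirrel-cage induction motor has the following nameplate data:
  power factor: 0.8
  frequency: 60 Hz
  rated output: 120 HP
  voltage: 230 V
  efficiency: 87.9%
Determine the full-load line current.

P_out = 120 × 746 = 89520 W
P_in = P_out / η = 89520 / 0.879 = 101843 W
I_L = P_in / (√3·V_L·cosφ) = 101843 / (1.732 × 230 × 0.8) = 320 A

320 A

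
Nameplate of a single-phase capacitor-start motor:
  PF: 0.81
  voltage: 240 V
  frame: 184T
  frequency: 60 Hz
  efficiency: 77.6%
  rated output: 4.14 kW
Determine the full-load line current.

27.4 A

P_out = 4.14 kW = 4140 W
P_in = P_out / η = 4140 / 0.776 = 5335 W
I = P_in / (V·cosφ) = 5335 / (240 × 0.81) = 27.4 A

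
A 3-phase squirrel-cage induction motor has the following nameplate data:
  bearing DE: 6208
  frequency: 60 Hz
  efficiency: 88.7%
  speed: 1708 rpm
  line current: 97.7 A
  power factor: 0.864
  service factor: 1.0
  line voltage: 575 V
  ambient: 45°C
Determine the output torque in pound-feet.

307 lb·ft

P_in = √3·V·I·cosφ = 1.732 × 575 × 97.7 × 0.864 = 84067 W
P_out = η·P_in = 0.887 × 84067 = 74567 W
n = 1708 rpm
ω = 2π×1708/60 = 178.9 rad/s
τ = P_out/ω = 74567/178.9 = 416.8 N·m
In lb·ft: 416.8/1.356 = 307 lb·ft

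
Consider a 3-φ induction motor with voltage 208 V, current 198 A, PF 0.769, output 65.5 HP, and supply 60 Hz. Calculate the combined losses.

5990 W

P_in = √3·V·I·cosφ = 1.732×208×198×0.769 = 54853 W
P_out = 65.5×746 = 48863 W
Losses = P_in − P_out = 54853 − 48863 = 5990 W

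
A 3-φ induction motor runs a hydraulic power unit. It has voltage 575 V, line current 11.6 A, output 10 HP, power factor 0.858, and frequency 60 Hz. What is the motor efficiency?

75.3 %

P_out = 10 × 746 = 7460 W
P_in = √3·V_L·I_L·cosφ = 1.732 × 575 × 11.6 × 0.858 = 9912 W
η = P_out / P_in = 7460 / 9912 = 0.753 = 75.3%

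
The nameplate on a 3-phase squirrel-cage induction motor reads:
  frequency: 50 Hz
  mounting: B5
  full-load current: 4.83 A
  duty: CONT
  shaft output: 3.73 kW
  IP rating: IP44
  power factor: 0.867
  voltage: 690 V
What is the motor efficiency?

P_out = 3.73 kW = 3730 W
P_in = √3·V_L·I_L·cosφ = 1.732 × 690 × 4.83 × 0.867 = 5005 W
η = P_out / P_in = 3730 / 5005 = 0.745 = 74.5%

74.5 %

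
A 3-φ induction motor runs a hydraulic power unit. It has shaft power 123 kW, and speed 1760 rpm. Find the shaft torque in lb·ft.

ω = 2π × 1760/60 = 184.3 rad/s
τ = P/ω = 123000/184.3 = 667.4 N·m
In lb·ft: 667.4/1.356 = 492 lb·ft

492 lb·ft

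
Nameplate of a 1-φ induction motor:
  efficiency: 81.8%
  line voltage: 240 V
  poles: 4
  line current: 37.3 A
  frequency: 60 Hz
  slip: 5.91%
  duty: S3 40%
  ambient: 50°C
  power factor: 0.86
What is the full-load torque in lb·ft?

P_in = V·I·cosφ = 240 × 37.3 × 0.86 = 7699 W
P_out = η·P_in = 0.818 × 7699 = 6298 W
n_s = 120×60/4 = 1800 rpm; n = 1800×(1−0.0591) = 1694 rpm
ω = 2π×1694/60 = 177.4 rad/s
τ = P_out/ω = 6298/177.4 = 35.5 N·m
In lb·ft: 35.5/1.356 = 26.2 lb·ft

26.2 lb·ft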